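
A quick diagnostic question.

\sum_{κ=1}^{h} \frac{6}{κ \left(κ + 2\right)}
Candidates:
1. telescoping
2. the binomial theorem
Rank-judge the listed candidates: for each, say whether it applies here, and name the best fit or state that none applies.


Technique: telescoping — the summand \frac{6}{κ \left(κ + 2\right)} decomposes into fractions whose poles differ by an integer shift — the series collapses.
- telescoping — yes — fits the structure here.
- the binomial theorem — the terms do not reassemble into a binomial power.


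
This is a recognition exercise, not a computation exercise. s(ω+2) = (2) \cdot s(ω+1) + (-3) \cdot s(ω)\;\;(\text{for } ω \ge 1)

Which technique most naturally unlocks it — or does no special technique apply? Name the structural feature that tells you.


Technique: the characteristic-root method — every coefficient is a fixed number and the forcing is zero — substitute r^ω and read off the root equation.


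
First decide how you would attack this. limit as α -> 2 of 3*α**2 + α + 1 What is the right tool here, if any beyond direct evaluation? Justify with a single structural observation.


Method: no special technique — no denominator vanishes and nothing blows up at 2: direct substitution is the whole computation.


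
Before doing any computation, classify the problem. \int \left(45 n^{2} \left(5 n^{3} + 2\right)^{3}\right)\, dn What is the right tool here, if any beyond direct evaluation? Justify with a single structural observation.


Diagnosis: u-substitution — viewed as a product, the integrand is a composition evaluated at 5 n^{3} + 2 times (a constant multiple of) that inner expression's derivative, so u = 5 n^{3} + 2 makes it elementary. A patient expand-and-integrate also lands it; recognizing the inner expression is the shortcut.


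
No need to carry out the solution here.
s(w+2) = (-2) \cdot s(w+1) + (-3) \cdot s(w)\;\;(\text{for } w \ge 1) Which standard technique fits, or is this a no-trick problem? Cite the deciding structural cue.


Verdict: the characteristic-root method — the recurrence treats every index alike (constant coefficients, no forcing) — precisely the regime where r^w trials close it.


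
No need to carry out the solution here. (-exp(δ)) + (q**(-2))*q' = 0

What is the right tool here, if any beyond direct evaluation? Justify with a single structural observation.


Method: separation of variables — all dependence on the two variables factors apart, the defining separable shape. One could also solve this as an exact equation; with each coefficient in its own variable, separating is the same work with fewer steps.


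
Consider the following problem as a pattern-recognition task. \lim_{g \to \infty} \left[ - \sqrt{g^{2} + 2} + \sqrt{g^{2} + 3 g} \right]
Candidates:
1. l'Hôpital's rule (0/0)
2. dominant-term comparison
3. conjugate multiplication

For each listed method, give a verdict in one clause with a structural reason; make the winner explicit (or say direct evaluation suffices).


Technique: conjugate multiplication — this difference gives up after one conjugate multiplication — the radical structure cancels against its conjugate.
- l'Hôpital's rule (0/0): no quotient structure at all: the clash is ∞ minus ∞, which rationalizing converts into a tractable ratio.
- dominant-term comparison: this limit is not decided by comparing polynomial growth at infinity.
- conjugate multiplication — applicable, and directly so.


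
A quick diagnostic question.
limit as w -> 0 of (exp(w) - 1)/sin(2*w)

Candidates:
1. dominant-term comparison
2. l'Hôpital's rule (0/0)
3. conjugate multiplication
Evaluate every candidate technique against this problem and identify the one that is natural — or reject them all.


Method: l'Hôpital's rule (0/0) — numerator and denominator both vanish at 0 — a genuine 0/0 form, which is exactly when l'Hôpital applies. Known elementary limits would finish this too — the rule just bypasses the case analysis.
- dominant-term comparison — no dominant-degree comparison decides it.
- l'Hôpital's rule (0/0) — a fit — the right tool for this form.
- conjugate multiplication: no difference of divergent radicals appears, so rationalizing has nothing to cancel.


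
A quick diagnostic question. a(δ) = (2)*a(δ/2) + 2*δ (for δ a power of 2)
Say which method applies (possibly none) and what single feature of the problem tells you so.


Verdict: the master substitution — recursion at δ/2 is multiplicative in the index; logarithmic reindexing via δ = 2^m linearizes it.


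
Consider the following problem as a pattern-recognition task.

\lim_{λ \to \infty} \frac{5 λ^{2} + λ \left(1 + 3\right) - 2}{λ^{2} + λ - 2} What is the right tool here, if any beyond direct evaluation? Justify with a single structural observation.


Method: dominant-term comparison — as λ grows, only the highest-degree terms matter — compare leading terms and read the limit off. l'Hôpital's at-infinity variant applies to the expression viewed as a single quotient; the leading-term comparison is the direct route.


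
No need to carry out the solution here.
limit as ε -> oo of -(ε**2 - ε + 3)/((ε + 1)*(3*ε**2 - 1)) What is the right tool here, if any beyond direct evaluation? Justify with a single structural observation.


Best approach: dominant-term comparison — as ε grows, only the highest-degree terms matter — compare leading terms and read the limit off. l'Hôpital's at-infinity variant applies to the expression viewed as a single quotient; the leading-term comparison is the direct route.


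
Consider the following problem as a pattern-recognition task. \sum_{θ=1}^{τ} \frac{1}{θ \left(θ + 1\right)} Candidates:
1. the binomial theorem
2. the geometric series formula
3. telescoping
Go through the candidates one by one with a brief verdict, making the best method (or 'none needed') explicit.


Method: telescoping — after splitting \frac{1}{θ \left(θ + 1\right)} into partial fractions, the pieces are shifted copies of one function and cancel telescopically.
- the binomial theorem — the summand does not match any term pattern of an expanded binomial power.
- the geometric series formula: dividing successive terms gives an index-dependent quantity, not a constant.
- telescoping — yes, a natural case for it.


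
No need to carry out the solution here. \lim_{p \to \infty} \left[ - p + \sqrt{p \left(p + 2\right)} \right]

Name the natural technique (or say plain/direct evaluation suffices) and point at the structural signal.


Diagnosis: conjugate multiplication — this difference gives up after one conjugate multiplication — the radical structure cancels against its conjugate.


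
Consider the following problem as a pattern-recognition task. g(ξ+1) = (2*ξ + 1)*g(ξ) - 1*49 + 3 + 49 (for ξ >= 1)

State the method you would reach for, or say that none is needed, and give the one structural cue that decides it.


Technique: a summation factor — with the index-dependent coefficient 2*ξ + 1, dividing by the cumulative product turns the left side into a pure difference.


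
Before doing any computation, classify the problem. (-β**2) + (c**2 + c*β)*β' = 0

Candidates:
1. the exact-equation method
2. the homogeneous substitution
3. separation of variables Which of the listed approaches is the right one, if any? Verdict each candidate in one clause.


Method: the homogeneous substitution — scaling c and β together leaves the slope fixed — it depends only on β/c, so substitute the ratio. Rewriting — with the variables' roles exchanged where the shape demands it — would expose a Bernoulli structure too; the homogeneous substitution simply reads the degrees directly.
- the exact-equation method: the mixed partial derivatives differ, so the left side is not a total differential.
- the homogeneous substitution: applies; the problem has the shape this method handles.
- separation of variables — the two dependences are entangled, not a clean product of one-variable pieces.


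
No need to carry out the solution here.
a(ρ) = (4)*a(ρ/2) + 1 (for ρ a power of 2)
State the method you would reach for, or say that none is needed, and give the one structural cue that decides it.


Best approach: the master substitution — the argument shrinks by the factor 2, so measure the index on a logarithmic scale and the recursion becomes a shift.


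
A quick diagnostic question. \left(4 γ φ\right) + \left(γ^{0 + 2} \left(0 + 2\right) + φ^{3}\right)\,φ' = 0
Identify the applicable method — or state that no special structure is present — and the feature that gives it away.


Verdict: the exact-equation method — equality of cross partials is the green light — assemble the potential function term by term.


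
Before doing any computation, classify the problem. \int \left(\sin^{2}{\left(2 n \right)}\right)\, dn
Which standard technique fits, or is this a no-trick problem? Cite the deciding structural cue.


Diagnosis: a trigonometric identity — even powers like \sin^{2}{\left(2 n \right)} never integrate directly; the half-angle identity lowers the degree first.


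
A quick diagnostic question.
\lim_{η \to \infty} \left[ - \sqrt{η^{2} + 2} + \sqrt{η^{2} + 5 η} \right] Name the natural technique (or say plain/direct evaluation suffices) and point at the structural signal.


Best approach: conjugate multiplication — neither \sqrt{η^{2} + 5 η} nor \sqrt{η^{2} + 2} converges alone, so rewrite their difference as a conjugate-rationalized quotient first.


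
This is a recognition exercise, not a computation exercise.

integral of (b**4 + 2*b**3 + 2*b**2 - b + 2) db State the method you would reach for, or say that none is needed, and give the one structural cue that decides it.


Diagnosis: no special technique — nothing composite, nothing rational, nothing trigonometric — each constant-multiple power of b integrates by the power rule alone.


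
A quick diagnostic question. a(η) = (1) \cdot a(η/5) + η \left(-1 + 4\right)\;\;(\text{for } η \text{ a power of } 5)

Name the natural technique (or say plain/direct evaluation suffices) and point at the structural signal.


Best approach: the master substitution — treat m = log base 5 of η as the new clock: one recursion step advances m by one while η scales by 5.


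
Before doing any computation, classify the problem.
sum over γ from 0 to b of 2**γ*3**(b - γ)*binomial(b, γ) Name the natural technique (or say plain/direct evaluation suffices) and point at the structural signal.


Verdict: the binomial theorem — the summand is term γ of a binomial expansion in 2 and 3; the whole sum is a single power.


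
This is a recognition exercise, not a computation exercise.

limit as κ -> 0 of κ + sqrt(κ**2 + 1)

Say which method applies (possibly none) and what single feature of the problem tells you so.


Best approach: no special technique — the function is continuous at 0; evaluation is itself the limit, no machinery required.


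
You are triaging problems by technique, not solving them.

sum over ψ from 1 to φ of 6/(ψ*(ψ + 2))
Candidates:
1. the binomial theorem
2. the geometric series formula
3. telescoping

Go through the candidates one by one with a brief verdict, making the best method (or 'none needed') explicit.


Method: telescoping — 6/(ψ*(ψ + 2)) hides a difference of shifted reciprocals — decompose it and the middle of the sum vanishes.
- the binomial theorem: the terms do not reassemble into a binomial power.
- the geometric series formula: consecutive terms are not related by a fixed multiplier.
- telescoping — applicable, and directly so.


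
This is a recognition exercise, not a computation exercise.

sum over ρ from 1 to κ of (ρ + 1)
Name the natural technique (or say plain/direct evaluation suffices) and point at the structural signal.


Technique: no special technique — constant-multiple powers of ρ with no cancellation partners and no common ratio — use the standard power-sum formulas.


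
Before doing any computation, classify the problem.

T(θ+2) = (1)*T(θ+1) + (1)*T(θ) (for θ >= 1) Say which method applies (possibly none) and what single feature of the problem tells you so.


Method: the characteristic-root method — linear, homogeneous, constant coefficients: solutions of the form r^θ exist — find the roots of the characteristic polynomial.


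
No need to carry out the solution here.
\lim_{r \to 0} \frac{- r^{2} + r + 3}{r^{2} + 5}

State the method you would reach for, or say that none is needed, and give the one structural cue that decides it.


Verdict: no special technique — nothing blocks direct substitution at 0: plug in and finish.


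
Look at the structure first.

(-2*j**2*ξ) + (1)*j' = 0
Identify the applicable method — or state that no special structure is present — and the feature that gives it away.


Verdict: separation of variables — solved for the derivative, the right side splits multiplicatively into a function of each variable alone — divide and integrate each side.


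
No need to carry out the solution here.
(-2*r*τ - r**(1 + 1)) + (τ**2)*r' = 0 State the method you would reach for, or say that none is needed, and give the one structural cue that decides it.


Best approach: the homogeneous substitution — the slope's numerator and denominator share total degree; set v = r/τ and the equation drops to separable form. Rearranged, this also fits the Bernoulli template directly; the homogeneous substitution reads the structure without the rearrangement.


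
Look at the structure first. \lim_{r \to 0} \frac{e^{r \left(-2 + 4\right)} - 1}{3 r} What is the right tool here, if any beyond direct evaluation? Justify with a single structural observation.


Technique: l'Hôpital's rule (0/0) — the 0/0 form at 0 is the signature situation for l'Hôpital's rule. The standard small-argument limits would also carry it; the rule is the systematic route.


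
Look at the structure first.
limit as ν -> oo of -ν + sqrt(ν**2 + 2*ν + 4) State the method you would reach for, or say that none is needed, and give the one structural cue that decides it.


Diagnosis: conjugate multiplication — an infinity-minus-infinity difference with a surviving radical — multiply by the conjugate to cancel the divergence.


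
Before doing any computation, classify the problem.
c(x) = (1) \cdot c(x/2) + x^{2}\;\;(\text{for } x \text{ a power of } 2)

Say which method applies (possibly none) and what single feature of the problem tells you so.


Verdict: the master substitution — the argument shrinks by the factor 2, so measure the index on a logarithmic scale and the recursion becomes a shift.


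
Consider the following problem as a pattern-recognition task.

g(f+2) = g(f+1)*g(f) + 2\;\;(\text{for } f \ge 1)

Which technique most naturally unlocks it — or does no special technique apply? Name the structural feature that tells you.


Technique: no special technique — once the recursion is nonlinear, characteristic roots, master substitutions, and summation factors are all off the table.


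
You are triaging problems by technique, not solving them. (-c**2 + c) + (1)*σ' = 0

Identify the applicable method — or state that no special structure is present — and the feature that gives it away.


Best approach: no special technique — solved for the derivative, σ never appears on the right — this is a direct integration in c, not a differential-equations problem at heart.


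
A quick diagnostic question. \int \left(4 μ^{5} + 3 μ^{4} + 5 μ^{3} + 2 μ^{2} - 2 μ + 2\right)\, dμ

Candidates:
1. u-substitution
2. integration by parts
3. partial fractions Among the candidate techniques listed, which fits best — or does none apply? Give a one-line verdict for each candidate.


Technique: no special technique — nothing composite, nothing rational, nothing trigonometric — each constant-multiple power of μ integrates by the power rule alone.
- u-substitution — no substitution does more than relabel what direct integration already handles.
- integration by parts — splitting off a factor buys nothing — the integrand integrates directly without parts.
- partial fractions: the expression is not a ratio of polynomials that decomposes further.


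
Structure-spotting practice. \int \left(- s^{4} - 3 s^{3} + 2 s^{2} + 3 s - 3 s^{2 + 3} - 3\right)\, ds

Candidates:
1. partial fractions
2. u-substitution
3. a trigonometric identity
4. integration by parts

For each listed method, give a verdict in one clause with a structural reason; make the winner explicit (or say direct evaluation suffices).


Method: no special technique — every term is a constant multiple of a power of s; term-wise power-rule integration needs no preliminary transformation.
- partial fractions: there is no rational-function structure to decompose.
- u-substitution — any workable substitution here is cosmetic — the integrand is already in directly integrable form.
- a trigonometric identity: with no trigonometric functions present, identity rewriting has no target.
- integration by parts — splitting off a factor buys nothing — the integrand integrates directly without parts.


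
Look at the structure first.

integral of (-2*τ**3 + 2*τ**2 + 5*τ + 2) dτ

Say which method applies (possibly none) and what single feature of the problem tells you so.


Method: no special technique — nothing composite, nothing rational, nothing trigonometric — each constant-multiple power of τ integrates by the power rule alone.


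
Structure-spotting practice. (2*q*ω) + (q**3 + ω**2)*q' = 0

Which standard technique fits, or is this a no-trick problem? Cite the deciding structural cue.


Technique: the exact-equation method — checking ∂/∂q of 2*q*ω against ∂/∂ω of q**3 + ω**2: they match — the equation is exact as it stands.


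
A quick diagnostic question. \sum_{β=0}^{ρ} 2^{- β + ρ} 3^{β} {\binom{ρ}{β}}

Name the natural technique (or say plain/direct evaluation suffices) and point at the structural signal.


Verdict: the binomial theorem — binomial coefficients against complementary powers of 3 and 2: recognize the binomial expansion and resum.


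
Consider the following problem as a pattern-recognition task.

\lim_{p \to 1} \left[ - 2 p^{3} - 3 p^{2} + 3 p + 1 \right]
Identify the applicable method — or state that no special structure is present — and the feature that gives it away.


Technique: no special technique — the expression is continuous at the evaluation point — substitute directly; no indeterminate form appears.


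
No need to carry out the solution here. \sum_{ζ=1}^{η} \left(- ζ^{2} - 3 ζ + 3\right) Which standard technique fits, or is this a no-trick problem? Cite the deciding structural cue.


Best approach: no special technique — with only polynomial terms in ζ present, the classical sum-of-powers identities are all you need.


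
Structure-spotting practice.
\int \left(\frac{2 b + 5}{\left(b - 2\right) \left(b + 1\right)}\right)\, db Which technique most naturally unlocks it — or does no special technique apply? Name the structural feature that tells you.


Best approach: partial fractions — the bottom factors while the top stays lower-degree — split into simple fractions and integrate piece by piece.


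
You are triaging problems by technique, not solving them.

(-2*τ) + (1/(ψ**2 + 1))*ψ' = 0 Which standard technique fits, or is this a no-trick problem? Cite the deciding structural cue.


Method: separation of variables — separating collects all ψ-dependence with the derivative and leaves all τ-dependence opposite: variables separate. One could also solve this as an exact equation; with each coefficient in its own variable, separating is the same work with fewer steps.


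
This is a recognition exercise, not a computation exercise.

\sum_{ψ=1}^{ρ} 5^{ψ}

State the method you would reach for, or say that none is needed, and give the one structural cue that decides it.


Method: the geometric series formula — each term is 5 times the previous one, so the geometric-series formula applies directly.


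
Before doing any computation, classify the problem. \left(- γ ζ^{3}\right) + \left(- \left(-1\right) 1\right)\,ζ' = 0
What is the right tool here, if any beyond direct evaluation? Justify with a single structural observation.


Method: separation of variables — solved for the derivative, the right side splits multiplicatively into a function of each variable alone — divide and integrate each side.


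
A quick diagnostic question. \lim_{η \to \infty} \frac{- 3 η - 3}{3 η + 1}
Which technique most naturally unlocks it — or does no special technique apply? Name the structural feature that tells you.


Verdict: dominant-term comparison — growth-rate triage: the leading powers of η decide the limit, everything else is noise. Viewed as a single quotient this is an ∞/∞ form — an at-infinity application of l'Hôpital's rule would also resolve it; comparing leading growth reads the answer without differentiating.


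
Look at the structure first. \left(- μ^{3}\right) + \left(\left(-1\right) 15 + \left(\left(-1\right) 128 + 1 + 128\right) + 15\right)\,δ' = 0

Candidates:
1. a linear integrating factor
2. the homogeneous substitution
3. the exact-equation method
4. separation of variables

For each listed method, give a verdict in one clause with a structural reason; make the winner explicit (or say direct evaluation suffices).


Verdict: no special technique — solved for the derivative, δ never appears on the right — this is a direct integration in μ, not a differential-equations problem at heart.
- a linear integrating factor: the linear template holds only trivially here (the unknown is absent, so the coefficient is zero) — the method is not the natural label.
- the homogeneous substitution — the slope is not a function of the ratio of the variables alone.
- the exact-equation method: no dependence on the unknown anywhere: exactness is a label without content here.
- separation of variables — any separation here is vacuous (nothing depends on the unknown); direct integration is the honest label.


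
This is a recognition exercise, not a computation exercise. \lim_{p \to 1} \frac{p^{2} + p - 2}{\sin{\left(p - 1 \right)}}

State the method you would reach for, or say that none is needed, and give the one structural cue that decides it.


Diagnosis: l'Hôpital's rule (0/0) — substituting 1 gives 0 over 0; differentiate top and bottom once and re-evaluate. One could equally expand both pieces locally and compare leading terms; the rule does that in one stroke.


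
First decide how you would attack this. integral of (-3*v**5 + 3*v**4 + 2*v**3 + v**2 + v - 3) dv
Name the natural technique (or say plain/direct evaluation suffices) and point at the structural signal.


Technique: no special technique — nothing composite, nothing rational, nothing trigonometric — each constant-multiple power of v integrates by the power rule alone.


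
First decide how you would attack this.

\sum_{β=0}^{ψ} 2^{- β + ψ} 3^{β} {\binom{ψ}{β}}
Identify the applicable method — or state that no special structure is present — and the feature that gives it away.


Method: the binomial theorem — {\binom{ψ}{β}} weighting matched powers of 3 and 2 is the expanded form of (3 + 2)^ψ — fold it back up.


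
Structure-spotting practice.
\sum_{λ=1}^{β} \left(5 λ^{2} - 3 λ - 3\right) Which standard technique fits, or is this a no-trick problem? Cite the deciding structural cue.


Verdict: no special technique — this is bookkeeping, not technique: standard formulas for sums of constant-multiple powers of λ apply termwise.


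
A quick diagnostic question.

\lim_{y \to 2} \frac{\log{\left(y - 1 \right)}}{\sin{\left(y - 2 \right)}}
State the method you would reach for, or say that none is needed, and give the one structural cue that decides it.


Technique: l'Hôpital's rule (0/0) — the 0/0 form at 2 is the signature situation for l'Hôpital's rule. One could equally expand both pieces locally and compare leading terms; the rule does that in one stroke.


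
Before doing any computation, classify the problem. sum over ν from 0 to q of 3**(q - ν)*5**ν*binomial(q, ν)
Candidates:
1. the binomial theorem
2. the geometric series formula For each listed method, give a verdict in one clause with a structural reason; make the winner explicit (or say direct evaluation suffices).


Method: the binomial theorem — the summand is term ν of a binomial expansion in 5 and 3; the whole sum is a single power.
- the binomial theorem — applies; the problem has the shape this method handles.
- the geometric series formula: the term-to-term ratio changes with the index, so the geometric formula cannot close it.


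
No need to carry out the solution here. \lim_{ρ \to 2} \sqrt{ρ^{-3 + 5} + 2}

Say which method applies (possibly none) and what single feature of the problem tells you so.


Technique: no special technique — no vanishing denominator and no indeterminate clash at the point — evaluation is immediate.


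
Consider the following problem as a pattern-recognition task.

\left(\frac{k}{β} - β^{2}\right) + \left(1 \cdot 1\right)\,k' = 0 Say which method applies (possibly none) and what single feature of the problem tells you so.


Technique: a linear integrating factor — linear in the unknown with genuine forcing: multiply through by the exponential of the integrated coefficient and the left side closes into one derivative.


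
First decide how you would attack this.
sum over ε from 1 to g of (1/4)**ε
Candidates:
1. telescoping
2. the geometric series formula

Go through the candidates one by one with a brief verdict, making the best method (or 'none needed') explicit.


Technique: the geometric series formula — the ratio of consecutive terms is the constant 1/4, independent of the index — a geometric sum.
- telescoping: in the displayed form, no term reappears at a neighboring index to cancel against.
- the geometric series formula — applicable, and directly so.


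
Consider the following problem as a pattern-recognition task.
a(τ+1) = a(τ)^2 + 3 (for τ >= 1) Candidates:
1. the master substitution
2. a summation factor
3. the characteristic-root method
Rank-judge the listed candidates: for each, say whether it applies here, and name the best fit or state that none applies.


Method: no special technique — a nonlinear dependence on earlier terms breaks linearity, and with it every superposition-based closed form.
- the master substitution — the recursion shifts the index rather than dividing it.
- a summation factor — the recursion is nonlinear — outside the first-order linear family a summation factor addresses.
- the characteristic-root method: the recursion is nonlinear in the sequence values, so no linear-modes ansatz applies.


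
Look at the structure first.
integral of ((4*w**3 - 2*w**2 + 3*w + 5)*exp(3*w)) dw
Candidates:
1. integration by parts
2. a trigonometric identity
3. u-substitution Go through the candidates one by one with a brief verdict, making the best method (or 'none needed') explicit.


Method: integration by parts — differentiate 4*w**3 - 2*w**2 + 3*w + 5, integrate exp(3*w): each pass lowers the polynomial degree, so parts terminates.
- integration by parts — yes, a natural case for it.
- a trigonometric identity: with no trigonometric functions present, identity rewriting has no target.
- u-substitution: no subexpression of the integrand pairs with its own derivative as a factor — individual terms may offer their own substitutions, but any change of variable covering the whole integral would have to be constructed from outside the expression.


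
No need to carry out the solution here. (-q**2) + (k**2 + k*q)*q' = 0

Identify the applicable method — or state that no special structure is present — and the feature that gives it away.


Verdict: the homogeneous substitution — the slope's numerator and denominator have matching total degree, so it depends only on q/k and the ratio substitution collapses it. Suitably rearranged — at times with the variables' roles exchanged — this doubles as a Bernoulli equation; the homogeneous reading needs no such setup.


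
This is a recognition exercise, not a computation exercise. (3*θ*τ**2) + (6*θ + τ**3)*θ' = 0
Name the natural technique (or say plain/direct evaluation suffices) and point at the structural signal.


Method: the exact-equation method — because the two cross partials coincide, the form is conservative as written — recover its potential in (τ, θ).


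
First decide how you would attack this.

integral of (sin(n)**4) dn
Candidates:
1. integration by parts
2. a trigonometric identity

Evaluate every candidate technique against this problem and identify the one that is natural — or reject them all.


Technique: a trigonometric identity — an even power like sin(n)**4 flattens under the half-angle identity into first-degree cosines you can integrate directly.
- integration by parts — not the fit here: there is no polynomial factor to ladder down — parts can still close the trigonometric product by recursion, though the identity rewrite is the direct route.
- a trigonometric identity — yes, a natural case for it.


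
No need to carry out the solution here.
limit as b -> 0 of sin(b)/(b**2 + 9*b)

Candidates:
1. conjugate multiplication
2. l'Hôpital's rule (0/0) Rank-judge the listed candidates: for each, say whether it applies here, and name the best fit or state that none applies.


Best approach: l'Hôpital's rule (0/0) — plug in 0: top and bottom both hit zero, so differentiate each and retry. A local series expansion at the point resolves it as well; the rule is the packaged version of that step.
- conjugate multiplication: rationalization has no target — no divergent radical difference appears.
- l'Hôpital's rule (0/0) — yes — fits the structure here.


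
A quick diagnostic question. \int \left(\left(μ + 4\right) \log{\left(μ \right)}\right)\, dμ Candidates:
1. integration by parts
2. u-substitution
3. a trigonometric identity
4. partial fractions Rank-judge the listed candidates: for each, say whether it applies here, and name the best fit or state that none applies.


Technique: integration by parts — the logarithm \log{\left(μ \right)} wants to be differentiated, not integrated; parts makes that legal.
- integration by parts — applicable, and directly so.
- u-substitution: no subexpression of the integrand serves as a whole-integral substitution inner — individual terms may offer their own, but none carries its derivative as a factor of the full integrand; a working change of variable would have to be constructed from outside the expression.
- a trigonometric identity: no sine or cosine appears, so there is nothing for a trigonometric identity to act on.
- partial fractions: there is no rational-function structure to decompose.


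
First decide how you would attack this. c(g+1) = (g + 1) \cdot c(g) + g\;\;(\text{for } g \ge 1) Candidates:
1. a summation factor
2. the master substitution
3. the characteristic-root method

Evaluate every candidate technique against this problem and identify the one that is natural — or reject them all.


Diagnosis: a summation factor — an index-dependent multiplier g + 1 rules out characteristic roots; a summation factor converts it to a pure difference.
- a summation factor: yes, a natural case for it.
- the master substitution — there is no divide-the-index recursive argument.
- the characteristic-root method — the coefficients vary with the index, breaking the constant-coefficient structure the method needs.


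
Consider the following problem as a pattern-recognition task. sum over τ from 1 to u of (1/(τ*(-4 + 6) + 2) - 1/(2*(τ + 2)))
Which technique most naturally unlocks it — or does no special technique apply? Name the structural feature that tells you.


Best approach: telescoping — spot the paired structure — each term adds 1/(τ*(-4 + 6) + 2) and subtracts its successor value, which the next term restores: the definition of a telescoping chain.


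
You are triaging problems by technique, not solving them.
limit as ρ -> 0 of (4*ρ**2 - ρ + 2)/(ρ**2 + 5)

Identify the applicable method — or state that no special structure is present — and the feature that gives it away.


Diagnosis: no special technique — no denominator vanishes and nothing blows up at 0: direct substitution is the whole computation.


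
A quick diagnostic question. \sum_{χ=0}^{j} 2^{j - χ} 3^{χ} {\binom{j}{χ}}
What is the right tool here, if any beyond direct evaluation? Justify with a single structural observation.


Technique: the binomial theorem — terms weighting {\binom{j}{χ}} against matched powers of 3 and 2 reassemble into (3 + 2)^j by the binomial theorem.


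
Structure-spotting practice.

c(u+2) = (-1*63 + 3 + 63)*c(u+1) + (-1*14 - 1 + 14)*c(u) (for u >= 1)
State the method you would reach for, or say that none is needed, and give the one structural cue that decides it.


Best approach: the characteristic-root method — linear, homogeneous, constant coefficients: solutions of the form r^u exist — find the roots of the characteristic polynomial.


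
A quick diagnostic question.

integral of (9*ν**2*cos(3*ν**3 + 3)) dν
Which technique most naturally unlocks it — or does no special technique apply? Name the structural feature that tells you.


Method: u-substitution — the only nontrivial dependence routes through 3*ν**3 + 3, whose derivative supplies the leftover factor up to a constant multiple — u = 3*ν**3 + 3 flattens it.


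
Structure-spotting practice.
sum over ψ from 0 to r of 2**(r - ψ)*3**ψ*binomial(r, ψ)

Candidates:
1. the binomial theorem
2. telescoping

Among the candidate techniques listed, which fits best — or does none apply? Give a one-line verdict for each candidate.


Verdict: the binomial theorem — terms weighting binomial(r, ψ) against matched powers of 3 and 2 reassemble into (3 + 2)^r by the binomial theorem.
- the binomial theorem — yes, a natural case for it.
- telescoping: the terms as presented offer no neighboring cancellation — a telescoping rewrite may exist, but the displayed structure does not hand one over.


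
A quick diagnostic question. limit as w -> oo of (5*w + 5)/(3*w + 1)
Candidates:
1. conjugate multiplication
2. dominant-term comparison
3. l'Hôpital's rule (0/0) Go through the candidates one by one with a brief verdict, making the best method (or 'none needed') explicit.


Method: dominant-term comparison — growth-rate triage: the leading powers of w decide the limit, everything else is noise.
- conjugate multiplication — there are no radicals in tension whose conjugate would simplify matters.
- dominant-term comparison: yes, a natural case for it.
- l'Hôpital's rule (0/0): as a single quotient the expression runs to ∞/∞ at the limit point — an at-infinity form of the rule would apply, though the leading-growth comparison is the direct reading.


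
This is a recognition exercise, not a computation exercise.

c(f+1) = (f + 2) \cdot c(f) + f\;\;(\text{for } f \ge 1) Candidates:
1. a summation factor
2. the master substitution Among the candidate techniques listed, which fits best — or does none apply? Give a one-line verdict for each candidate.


Diagnosis: a summation factor — first-order linear but the coefficient f + 2 moves with the index — divide by the cumulative product and telescope.
- a summation factor — applies; the problem has the shape this method handles.
- the master substitution: the recursion steps by a constant offset, so exponential reindexing is pointless.


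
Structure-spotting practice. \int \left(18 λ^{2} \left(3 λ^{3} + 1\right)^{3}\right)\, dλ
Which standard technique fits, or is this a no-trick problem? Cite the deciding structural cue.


Technique: u-substitution — read it as f(3 λ^{3} + 1) times a constant multiple of d(3 λ^{3} + 1): one substitution, u = 3 λ^{3} + 1, finishes it. Multiplying out and using the power rule would succeed as well, just with far more bookkeeping.


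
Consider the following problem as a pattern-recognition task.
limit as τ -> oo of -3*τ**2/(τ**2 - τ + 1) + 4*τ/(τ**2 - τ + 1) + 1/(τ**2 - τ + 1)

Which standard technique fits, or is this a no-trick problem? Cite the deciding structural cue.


Technique: dominant-term comparison — at large τ only the top-degree terms survive; compare the leading terms and the limit falls out. As a single quotient, the ∞/∞ shape would yield to repeated differentiation as well — the growth comparison gets there in one look.


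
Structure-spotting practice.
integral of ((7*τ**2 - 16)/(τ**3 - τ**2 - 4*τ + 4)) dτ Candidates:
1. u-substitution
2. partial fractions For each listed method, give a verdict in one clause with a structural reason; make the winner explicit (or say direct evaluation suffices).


Method: partial fractions — a proper rational integrand whose denominator splits into simpler factors — decompose into partial fractions first.
- u-substitution: no subexpression of the integrand serves as a whole-integral substitution inner — individual terms may offer their own, but none carries its derivative as a factor of the full integrand; a working change of variable would have to be constructed from outside the expression.
- partial fractions — applies; the problem has the shape this method handles.


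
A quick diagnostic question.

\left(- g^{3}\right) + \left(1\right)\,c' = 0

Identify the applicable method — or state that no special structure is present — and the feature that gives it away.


Diagnosis: no special technique — with c absent the equation is not coupled at all: direct integration in g.


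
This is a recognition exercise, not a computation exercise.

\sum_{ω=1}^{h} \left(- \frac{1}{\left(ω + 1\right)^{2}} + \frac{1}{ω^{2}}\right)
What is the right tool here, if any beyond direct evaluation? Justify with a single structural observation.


Technique: telescoping — consecutive terms evaluate one function at adjacent indices (\frac{1}{ω^{2}} is its current value): one term's tail is the next term's head, so the chain collapses.


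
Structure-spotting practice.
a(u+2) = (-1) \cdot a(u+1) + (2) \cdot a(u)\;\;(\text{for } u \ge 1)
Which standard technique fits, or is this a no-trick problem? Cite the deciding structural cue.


Method: the characteristic-root method — linear, homogeneous, constant coefficients: solutions of the form r^u exist — find the roots of the characteristic polynomial.


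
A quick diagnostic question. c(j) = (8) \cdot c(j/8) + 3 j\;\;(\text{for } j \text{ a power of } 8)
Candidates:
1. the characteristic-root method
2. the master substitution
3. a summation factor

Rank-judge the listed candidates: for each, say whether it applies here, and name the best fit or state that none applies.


Best approach: the master substitution — treat m = log base 8 of j as the new clock: one recursion step advances m by one while j scales by 8.
- the characteristic-root method — a divided-index call is not the fixed-shift linear shape that characteristic roots solve.
- the master substitution — yes, a natural case for it.
- a summation factor — the recursion divides its index rather than shifting it — there is no previous-term chain for a summation factor to telescope.


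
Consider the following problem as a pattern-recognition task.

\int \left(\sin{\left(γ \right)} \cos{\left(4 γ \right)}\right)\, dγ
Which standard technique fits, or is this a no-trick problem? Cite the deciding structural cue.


Technique: a trigonometric identity — two sinusoids at different rates multiply in \sin{\left(γ \right)} \cos{\left(4 γ \right)}; the product-to-sum identity uncouples them.
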